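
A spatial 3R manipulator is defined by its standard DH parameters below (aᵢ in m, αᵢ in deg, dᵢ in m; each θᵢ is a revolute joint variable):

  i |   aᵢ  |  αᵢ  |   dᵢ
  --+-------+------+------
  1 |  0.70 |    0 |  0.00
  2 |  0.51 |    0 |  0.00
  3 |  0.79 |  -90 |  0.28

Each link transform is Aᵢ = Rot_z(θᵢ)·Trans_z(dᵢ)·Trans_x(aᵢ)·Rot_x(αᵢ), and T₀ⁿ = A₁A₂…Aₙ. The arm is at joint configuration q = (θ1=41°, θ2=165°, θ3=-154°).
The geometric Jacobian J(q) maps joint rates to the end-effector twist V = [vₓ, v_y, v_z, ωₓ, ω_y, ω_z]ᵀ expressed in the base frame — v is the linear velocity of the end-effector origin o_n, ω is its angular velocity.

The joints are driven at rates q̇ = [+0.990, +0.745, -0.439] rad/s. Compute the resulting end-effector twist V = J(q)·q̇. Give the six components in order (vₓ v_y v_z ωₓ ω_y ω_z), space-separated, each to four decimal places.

o_n = [0.5563, 0.8582, 0.2800]
J₁: ẑ×o_n = [-0.8582, 0.5563, 0.0000], ω = ẑ
J2: z=[0.0000, 0.0000, 1.0000] o=[0.5283, 0.4592, 0.0000] → [-0.3990, 0.0280, 0.0000, 0.0000, 0.0000, 1.0000]
J3: z=[0.0000, 0.0000, 1.0000] o=[0.0699, 0.2357, 0.0000] → [-0.6225, 0.4864, 0.0000, 0.0000, 0.0000, 1.0000]
V = J·q̇ = [-0.8736, 0.3581, 0.0000, 0.0000, 0.0000, 1.2960]

-0.8736 0.3581 0.0000 0.0000 0.0000 1.2960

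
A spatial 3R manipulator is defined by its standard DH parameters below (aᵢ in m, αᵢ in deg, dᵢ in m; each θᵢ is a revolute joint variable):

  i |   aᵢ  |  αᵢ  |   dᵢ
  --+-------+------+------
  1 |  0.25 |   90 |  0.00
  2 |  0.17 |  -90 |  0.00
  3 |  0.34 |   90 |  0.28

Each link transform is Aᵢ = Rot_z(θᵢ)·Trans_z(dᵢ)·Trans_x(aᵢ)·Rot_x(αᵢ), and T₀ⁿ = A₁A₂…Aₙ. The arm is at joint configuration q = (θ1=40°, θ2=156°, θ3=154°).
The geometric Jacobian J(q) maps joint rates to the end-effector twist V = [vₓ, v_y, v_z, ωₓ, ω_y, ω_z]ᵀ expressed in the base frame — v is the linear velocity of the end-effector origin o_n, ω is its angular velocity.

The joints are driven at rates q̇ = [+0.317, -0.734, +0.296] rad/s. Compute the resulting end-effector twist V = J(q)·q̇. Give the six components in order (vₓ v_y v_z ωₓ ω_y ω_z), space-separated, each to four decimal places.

-0.1750 -0.1573 -0.0253 -0.5640 0.4849 0.0466

o_n = [0.1034, 0.2813, -0.3109]
J₁: ẑ×o_n = [-0.2813, 0.1034, 0.0000], ω = ẑ
J2: z=[0.6428, -0.7660, 0.0000] o=[0.1915, 0.1607, 0.0000] → [0.2382, 0.1999, 0.0100, 0.6428, -0.7660, 0.0000]
J3: z=[-0.3116, -0.2614, -0.9135] o=[0.0725, 0.0609, 0.0691] → [0.3007, -0.1466, -0.0606, -0.3116, -0.2614, -0.9135]
V = J·q̇ = [-0.1750, -0.1573, -0.0253, -0.5640, 0.4849, 0.0466]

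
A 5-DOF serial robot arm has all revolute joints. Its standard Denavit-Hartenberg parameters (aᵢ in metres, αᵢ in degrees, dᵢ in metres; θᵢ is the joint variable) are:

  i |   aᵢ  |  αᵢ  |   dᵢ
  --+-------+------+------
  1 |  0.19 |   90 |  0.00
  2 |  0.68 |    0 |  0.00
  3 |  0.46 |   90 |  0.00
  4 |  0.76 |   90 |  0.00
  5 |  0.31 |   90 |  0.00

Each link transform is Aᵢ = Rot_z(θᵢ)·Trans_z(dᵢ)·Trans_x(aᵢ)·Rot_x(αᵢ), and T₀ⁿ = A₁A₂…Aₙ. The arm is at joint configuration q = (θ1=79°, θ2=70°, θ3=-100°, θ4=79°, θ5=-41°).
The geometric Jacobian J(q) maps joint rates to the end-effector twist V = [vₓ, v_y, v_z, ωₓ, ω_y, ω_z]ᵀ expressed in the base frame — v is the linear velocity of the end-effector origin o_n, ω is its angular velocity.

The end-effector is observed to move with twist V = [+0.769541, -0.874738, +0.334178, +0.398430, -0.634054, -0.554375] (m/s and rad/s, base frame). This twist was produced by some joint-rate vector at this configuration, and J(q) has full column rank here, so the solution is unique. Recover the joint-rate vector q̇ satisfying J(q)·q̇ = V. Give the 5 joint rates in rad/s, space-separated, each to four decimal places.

-0.9980 -0.0830 0.4600 -0.1110 -0.7080

o_n = [1.1652, 0.8807, 0.4903]
J₁: ẑ×o_n = [-0.8807, 1.1652, 0.0000], ω = ẑ
J2: z=[0.9816, -0.1908, 0.0000] o=[0.0363, 0.1865, 0.0000] → [-0.0936, -0.4813, 0.8969, 0.9816, -0.1908, 0.0000]
J3: z=[0.9816, -0.1908, 0.0000] o=[0.0806, 0.4148, 0.6390] → [0.0284, 0.1460, 0.6643, 0.9816, -0.1908, 0.0000]
J4: z=[-0.0954, -0.4908, -0.8660] o=[0.1566, 0.8059, 0.4090] → [0.0249, -0.8656, 0.4878, -0.0954, -0.4908, -0.8660]
J5: z=[-0.0251, 0.8709, -0.4908] o=[0.9129, 0.7868, 0.3365] → [0.1801, -0.1199, -0.2220, -0.0251, 0.8709, -0.4908]
q̇ = J⁺·V = [-0.9980, -0.0830, 0.4600, -0.1110, -0.7080]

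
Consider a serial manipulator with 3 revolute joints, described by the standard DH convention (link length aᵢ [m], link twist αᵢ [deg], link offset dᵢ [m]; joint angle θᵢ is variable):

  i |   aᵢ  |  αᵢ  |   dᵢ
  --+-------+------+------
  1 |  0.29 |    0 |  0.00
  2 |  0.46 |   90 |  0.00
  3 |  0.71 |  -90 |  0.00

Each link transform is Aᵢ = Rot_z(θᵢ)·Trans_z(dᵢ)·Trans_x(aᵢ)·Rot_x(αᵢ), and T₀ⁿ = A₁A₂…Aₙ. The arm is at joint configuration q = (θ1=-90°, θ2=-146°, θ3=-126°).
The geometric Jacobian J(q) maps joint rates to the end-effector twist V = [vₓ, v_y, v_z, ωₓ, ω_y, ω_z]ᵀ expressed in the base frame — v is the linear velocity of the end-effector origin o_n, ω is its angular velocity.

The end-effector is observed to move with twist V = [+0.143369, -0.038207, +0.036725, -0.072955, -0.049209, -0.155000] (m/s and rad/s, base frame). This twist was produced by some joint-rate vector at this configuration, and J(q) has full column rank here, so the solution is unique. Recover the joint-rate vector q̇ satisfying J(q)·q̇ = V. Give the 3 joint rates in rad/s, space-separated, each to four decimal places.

0.3780 -0.5330 -0.0880

o_n = [-0.0239, -0.2546, -0.5744]
J₁: ẑ×o_n = [0.2546, -0.0239, 0.0000], ω = ẑ
J2: z=[0.0000, 0.0000, 1.0000] o=[0.0000, -0.2900, 0.0000] → [-0.0354, -0.0239, 0.0000, 0.0000, 0.0000, 1.0000]
J3: z=[0.8290, 0.5592, 0.0000] o=[-0.2572, 0.0914, 0.0000] → [-0.3212, 0.4762, -0.4173, 0.8290, 0.5592, 0.0000]
q̇ = J⁺·V = [0.3780, -0.5330, -0.0880]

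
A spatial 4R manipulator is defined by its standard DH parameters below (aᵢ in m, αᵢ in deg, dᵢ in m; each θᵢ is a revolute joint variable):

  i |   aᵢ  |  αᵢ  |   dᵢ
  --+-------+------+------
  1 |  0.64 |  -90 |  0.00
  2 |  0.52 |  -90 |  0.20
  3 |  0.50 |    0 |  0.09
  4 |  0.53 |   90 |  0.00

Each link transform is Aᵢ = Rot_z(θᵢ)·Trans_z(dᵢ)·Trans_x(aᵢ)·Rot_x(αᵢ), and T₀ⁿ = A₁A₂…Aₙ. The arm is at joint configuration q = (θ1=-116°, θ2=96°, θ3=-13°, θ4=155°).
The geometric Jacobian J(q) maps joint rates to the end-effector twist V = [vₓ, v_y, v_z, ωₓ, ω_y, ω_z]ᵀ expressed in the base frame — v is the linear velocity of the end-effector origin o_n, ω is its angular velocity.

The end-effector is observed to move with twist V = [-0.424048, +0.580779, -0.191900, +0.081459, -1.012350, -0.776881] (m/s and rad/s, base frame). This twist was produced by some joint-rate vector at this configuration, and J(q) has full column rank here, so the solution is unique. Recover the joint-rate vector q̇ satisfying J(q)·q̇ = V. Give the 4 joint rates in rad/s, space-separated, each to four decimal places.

o_n = [-0.2267, -0.4333, -0.5769]
J₁: ẑ×o_n = [0.4333, -0.2267, 0.0000], ω = ẑ
J2: z=[0.8988, -0.4384, 0.0000] o=[-0.2806, -0.5752, 0.0000] → [0.2529, 0.5185, 0.1511, 0.8988, -0.4384, 0.0000]
J3: z=[0.4360, 0.8939, 0.1045] o=[-0.0770, -0.6140, -0.5172] → [-0.0723, 0.0104, 0.2127, 0.4360, 0.8939, 0.1045]
J4: z=[0.4360, 0.8939, 0.1045] o=[0.0857, -0.5371, -0.9923] → [0.3604, -0.2137, 0.3245, 0.4360, 0.8939, 0.1045]
q̇ = J⁺·V = [-0.6850, 0.5170, -0.1360, -0.7430]

-0.6850 0.5170 -0.1360 -0.7430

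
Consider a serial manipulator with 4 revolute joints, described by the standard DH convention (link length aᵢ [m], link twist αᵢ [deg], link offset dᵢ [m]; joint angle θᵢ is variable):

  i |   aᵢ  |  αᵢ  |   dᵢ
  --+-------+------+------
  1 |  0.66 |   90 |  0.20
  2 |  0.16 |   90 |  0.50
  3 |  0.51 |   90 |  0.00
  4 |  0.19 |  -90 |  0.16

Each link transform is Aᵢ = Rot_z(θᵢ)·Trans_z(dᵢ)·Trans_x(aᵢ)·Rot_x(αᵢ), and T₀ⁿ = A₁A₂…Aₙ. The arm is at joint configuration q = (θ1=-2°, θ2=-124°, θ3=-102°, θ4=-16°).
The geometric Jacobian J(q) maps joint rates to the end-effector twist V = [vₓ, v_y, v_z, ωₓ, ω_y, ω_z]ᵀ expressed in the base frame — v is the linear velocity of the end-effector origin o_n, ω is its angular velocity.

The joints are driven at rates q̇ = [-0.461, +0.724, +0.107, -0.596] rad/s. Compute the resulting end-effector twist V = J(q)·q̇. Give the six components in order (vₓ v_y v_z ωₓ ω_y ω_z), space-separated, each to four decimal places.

0.0389 -0.3605 -0.0351 -0.4354 -0.5852 -0.8845

o_n = [0.7865, 0.1169, 0.2872]
J₁: ẑ×o_n = [-0.1169, 0.7865, 0.0000], ω = ẑ
J2: z=[-0.0349, -0.9994, 0.0000] o=[0.6596, -0.0230, 0.2000] → [-0.0872, 0.0030, 0.1220, -0.0349, -0.9994, 0.0000]
J3: z=[-0.8285, 0.0289, 0.5592] o=[0.5527, -0.5196, 0.0674] → [-0.3495, 0.3129, -0.5341, -0.8285, 0.0289, 0.5592]
J4: z=[0.5394, -0.2269, 0.8109] o=[0.6294, -0.0231, 0.1553] → [-0.1435, 0.0563, 0.1112, 0.5394, -0.2269, 0.8109]
V = J·q̇ = [0.0389, -0.3605, -0.0351, -0.4354, -0.5852, -0.8845]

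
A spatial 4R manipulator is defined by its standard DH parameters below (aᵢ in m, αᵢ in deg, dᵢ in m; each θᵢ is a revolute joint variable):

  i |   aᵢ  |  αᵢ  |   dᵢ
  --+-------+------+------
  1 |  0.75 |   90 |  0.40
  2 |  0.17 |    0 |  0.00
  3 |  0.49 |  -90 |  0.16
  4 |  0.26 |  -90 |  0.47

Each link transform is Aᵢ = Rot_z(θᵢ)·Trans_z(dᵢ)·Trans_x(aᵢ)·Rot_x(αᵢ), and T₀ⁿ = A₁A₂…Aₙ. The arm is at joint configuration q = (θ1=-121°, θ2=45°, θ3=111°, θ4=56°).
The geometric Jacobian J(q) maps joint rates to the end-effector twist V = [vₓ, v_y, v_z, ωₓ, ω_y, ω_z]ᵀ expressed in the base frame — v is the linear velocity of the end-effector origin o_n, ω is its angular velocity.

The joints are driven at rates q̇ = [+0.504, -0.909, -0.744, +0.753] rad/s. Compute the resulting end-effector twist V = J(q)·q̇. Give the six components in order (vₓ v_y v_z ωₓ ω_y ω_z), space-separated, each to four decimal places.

o_n = [-0.0032, -0.1131, 0.3493]
J₁: ẑ×o_n = [0.1131, -0.0032, 0.0000], ω = ẑ
J2: z=[-0.8572, 0.5150, 0.0000] o=[-0.3863, -0.6429, 0.4000] → [-0.0261, -0.0435, -0.6514, -0.8572, 0.5150, 0.0000]
J3: z=[-0.8572, 0.5150, 0.0000] o=[-0.4482, -0.7459, 0.5202] → [-0.0880, -0.1465, -0.7716, -0.8572, 0.5150, 0.0000]
J4: z=[0.2095, 0.3486, -0.9135] o=[-0.3548, -0.2798, 0.7195] → [0.0232, -0.2437, -0.0877, 0.2095, 0.3486, -0.9135]
V = J·q̇ = [0.1637, -0.0365, 1.1002, 1.5746, -0.5888, -0.1839]

0.1637 -0.0365 1.1002 1.5746 -0.5888 -0.1839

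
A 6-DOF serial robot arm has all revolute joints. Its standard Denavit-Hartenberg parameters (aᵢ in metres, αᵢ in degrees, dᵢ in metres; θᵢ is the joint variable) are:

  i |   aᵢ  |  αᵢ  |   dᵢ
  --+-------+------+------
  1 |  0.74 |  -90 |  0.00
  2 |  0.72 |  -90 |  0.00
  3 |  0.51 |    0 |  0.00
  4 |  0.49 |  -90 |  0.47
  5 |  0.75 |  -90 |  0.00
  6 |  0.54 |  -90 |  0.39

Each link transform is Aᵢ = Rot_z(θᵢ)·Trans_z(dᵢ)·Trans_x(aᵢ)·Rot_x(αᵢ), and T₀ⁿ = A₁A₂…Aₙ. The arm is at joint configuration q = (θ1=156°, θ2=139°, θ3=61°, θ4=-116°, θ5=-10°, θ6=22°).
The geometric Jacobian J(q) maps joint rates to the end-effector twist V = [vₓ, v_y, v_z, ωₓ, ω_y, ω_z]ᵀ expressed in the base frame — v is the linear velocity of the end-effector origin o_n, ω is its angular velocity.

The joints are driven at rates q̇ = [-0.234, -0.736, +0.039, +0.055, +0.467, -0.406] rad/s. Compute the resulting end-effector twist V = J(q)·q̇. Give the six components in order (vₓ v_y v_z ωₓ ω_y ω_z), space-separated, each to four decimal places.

-1.0405 0.4726 -1.8054 0.9636 0.7330 -0.0857

o_n = [0.3040, -1.3786, -0.9705]
J₁: ẑ×o_n = [1.3786, 0.3040, -0.0000], ω = ẑ
J2: z=[-0.4067, -0.9135, 0.0000] o=[-0.6760, 0.3010, 0.0000] → [0.8866, -0.3947, 1.5784, -0.4067, -0.9135, 0.0000]
J3: z=[0.5993, -0.2668, 0.7547] o=[-0.1796, 0.0800, -0.4724] → [1.2337, 0.6635, -0.7451, 0.5993, -0.2668, 0.7547]
J4: z=[0.5993, -0.2668, 0.7547] o=[0.1723, 0.4116, -0.6346] → [1.4407, 0.3007, -1.0378, 0.5993, -0.2668, 0.7547]
J5: z=[0.7981, 0.2725, -0.5374] o=[0.4845, -0.1668, -0.4642] → [-0.7892, 0.5010, -0.9179, 0.7981, 0.2725, -0.5374]
J6: z=[-0.5794, 0.1023, -0.8086] o=[0.6085, -0.8843, -0.6439] → [-0.4330, 0.0571, 0.3175, -0.5794, 0.1023, -0.8086]
V = J·q̇ = [-1.0405, 0.4726, -1.8054, 0.9636, 0.7330, -0.0857]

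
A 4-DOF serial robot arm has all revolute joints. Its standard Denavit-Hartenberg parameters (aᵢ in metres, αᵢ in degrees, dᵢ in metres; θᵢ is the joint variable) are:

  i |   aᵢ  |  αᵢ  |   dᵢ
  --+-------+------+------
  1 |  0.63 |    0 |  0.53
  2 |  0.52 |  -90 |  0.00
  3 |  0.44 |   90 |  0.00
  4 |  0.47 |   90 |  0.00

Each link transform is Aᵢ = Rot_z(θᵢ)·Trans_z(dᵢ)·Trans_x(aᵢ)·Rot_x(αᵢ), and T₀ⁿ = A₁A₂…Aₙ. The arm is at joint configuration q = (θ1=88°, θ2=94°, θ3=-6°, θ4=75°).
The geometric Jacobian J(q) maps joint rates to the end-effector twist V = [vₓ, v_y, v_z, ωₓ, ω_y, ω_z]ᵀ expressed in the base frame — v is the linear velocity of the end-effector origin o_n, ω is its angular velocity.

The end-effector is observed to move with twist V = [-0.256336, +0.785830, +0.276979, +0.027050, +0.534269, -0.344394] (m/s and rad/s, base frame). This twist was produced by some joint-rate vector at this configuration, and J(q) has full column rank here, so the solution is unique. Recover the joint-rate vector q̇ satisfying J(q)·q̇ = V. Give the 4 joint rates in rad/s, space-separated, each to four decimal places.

o_n = [-1.0401, 0.1383, 0.5887]
J₁: ẑ×o_n = [-0.1383, -1.0401, 0.0000], ω = ẑ
J2: z=[0.0000, 0.0000, 1.0000] o=[0.0220, 0.6296, 0.5300] → [0.4914, -1.0621, 0.0000, 0.0000, 0.0000, 1.0000]
J3: z=[0.0349, -0.9994, 0.0000] o=[-0.4977, 0.6115, 0.5300] → [-0.0587, -0.0020, -0.5586, 0.0349, -0.9994, 0.0000]
J4: z=[0.1045, 0.0036, 0.9945] o=[-0.9350, 0.5962, 0.5760] → [0.4555, -0.1058, -0.0475, 0.1045, 0.0036, 0.9945]
q̇ = J⁺·V = [0.1650, -0.9440, -0.5330, 0.4370]

0.1650 -0.9440 -0.5330 0.4370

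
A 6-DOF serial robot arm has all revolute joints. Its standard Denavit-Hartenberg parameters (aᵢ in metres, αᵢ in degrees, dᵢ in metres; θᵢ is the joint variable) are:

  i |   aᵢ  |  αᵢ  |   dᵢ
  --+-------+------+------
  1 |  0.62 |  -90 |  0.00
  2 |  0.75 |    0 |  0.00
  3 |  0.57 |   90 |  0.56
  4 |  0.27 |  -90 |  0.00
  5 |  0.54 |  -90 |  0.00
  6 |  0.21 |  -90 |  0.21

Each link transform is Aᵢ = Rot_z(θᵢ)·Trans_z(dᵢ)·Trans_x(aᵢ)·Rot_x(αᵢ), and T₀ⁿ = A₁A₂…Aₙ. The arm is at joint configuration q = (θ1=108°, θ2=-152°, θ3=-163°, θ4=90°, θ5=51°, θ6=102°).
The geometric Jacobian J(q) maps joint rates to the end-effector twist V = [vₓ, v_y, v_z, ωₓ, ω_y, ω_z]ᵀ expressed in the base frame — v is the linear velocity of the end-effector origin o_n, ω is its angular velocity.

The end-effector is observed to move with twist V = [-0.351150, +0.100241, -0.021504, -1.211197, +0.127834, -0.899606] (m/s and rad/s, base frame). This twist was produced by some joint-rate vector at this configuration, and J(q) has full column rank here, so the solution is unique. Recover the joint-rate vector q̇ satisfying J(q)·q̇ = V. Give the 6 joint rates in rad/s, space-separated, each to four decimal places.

-0.4140 0.3740 0.1540 -0.4660 -0.6940 -0.7520

o_n = [-0.9745, -0.1695, -0.5624]
J₁: ẑ×o_n = [0.1695, -0.9745, 0.0000], ω = ẑ
J2: z=[-0.9511, -0.3090, 0.0000] o=[-0.1916, 0.5897, 0.0000] → [0.1738, -0.5349, 0.4801, -0.9511, -0.3090, 0.0000]
J3: z=[-0.9511, -0.3090, 0.0000] o=[0.0130, -0.0401, 0.3521] → [0.2826, -0.8697, -0.1821, -0.9511, -0.3090, 0.0000]
J4: z=[-0.2185, 0.6725, 0.7071] o=[-0.6441, 0.1701, -0.0509] → [-0.1038, -0.3454, 0.2964, -0.2185, 0.6725, 0.7071]
J5: z=[0.2185, -0.6725, 0.7071] o=[-0.9009, 0.0867, -0.0509] → [0.5251, 0.0597, -0.1055, 0.2185, -0.6725, 0.7071]
J6: z=[0.8766, -0.1831, -0.4450] o=[-1.1324, -0.3005, -0.3477] → [0.0976, 0.1179, 0.1438, 0.8766, -0.1831, -0.4450]
q̇ = J⁺·V = [-0.4140, 0.3740, 0.1540, -0.4660, -0.6940, -0.7520]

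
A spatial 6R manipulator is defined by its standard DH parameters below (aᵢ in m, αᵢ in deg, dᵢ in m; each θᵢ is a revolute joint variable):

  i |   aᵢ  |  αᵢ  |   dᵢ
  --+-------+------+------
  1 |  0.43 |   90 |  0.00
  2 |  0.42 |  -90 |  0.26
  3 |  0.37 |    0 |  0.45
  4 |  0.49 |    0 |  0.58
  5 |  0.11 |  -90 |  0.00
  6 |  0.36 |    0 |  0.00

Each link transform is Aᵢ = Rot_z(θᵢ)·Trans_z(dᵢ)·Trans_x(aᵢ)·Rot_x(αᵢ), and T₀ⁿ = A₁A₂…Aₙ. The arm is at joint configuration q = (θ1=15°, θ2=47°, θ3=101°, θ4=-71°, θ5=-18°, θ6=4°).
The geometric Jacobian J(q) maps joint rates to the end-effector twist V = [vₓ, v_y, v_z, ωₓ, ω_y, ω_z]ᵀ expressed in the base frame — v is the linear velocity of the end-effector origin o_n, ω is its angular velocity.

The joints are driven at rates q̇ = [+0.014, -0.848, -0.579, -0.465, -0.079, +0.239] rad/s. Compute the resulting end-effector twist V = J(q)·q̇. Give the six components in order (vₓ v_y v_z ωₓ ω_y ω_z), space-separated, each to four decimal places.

1.9655 -0.4167 0.2685 0.4806 1.2487 -0.7882

o_n = [0.4021, 0.5692, 1.5868]
J₁: ẑ×o_n = [-0.5692, 0.4021, 0.0000], ω = ẑ
J2: z=[0.2588, -0.9659, 0.0000] o=[0.4153, 0.1113, 0.0000] → [-1.5327, -0.4107, 0.1057, 0.2588, -0.9659, 0.0000]
J3: z=[-0.7064, -0.1893, 0.6820] o=[0.7593, -0.0657, 0.3072] → [-0.6752, 0.6604, -0.5161, -0.7064, -0.1893, 0.6820]
J4: z=[-0.7064, -0.1893, 0.6820] o=[0.3009, 0.1875, 0.5624] → [-0.4542, 0.7927, -0.2505, -0.7064, -0.1893, 0.6820]
J5: z=[-0.7064, -0.1893, 0.6820] o=[0.1073, 0.3892, 1.2683] → [-0.1830, 0.4260, -0.0713, -0.7064, -0.1893, 0.6820]
J6: z=[-0.3901, 0.9081, -0.1521] o=[0.1723, 0.4303, 1.3470] → [0.2389, 0.0586, -0.2629, -0.3901, 0.9081, -0.1521]
V = J·q̇ = [1.9655, -0.4167, 0.2685, 0.4806, 1.2487, -0.7882]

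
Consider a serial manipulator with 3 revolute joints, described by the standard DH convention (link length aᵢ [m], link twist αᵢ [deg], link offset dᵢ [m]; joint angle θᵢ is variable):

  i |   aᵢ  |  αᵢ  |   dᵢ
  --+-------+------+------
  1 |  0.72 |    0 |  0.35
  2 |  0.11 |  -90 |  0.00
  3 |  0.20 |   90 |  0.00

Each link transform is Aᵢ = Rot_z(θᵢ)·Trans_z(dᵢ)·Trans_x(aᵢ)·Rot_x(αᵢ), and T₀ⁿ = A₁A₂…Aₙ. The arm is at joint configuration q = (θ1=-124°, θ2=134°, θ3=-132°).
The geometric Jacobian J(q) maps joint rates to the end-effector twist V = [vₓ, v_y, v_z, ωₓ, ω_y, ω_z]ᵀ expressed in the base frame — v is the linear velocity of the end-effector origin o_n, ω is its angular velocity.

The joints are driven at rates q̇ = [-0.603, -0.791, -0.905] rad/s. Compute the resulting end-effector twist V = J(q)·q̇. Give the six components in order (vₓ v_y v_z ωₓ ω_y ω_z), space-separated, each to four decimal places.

o_n = [-0.4261, -0.6010, 0.4986]
J₁: ẑ×o_n = [0.6010, -0.4261, 0.0000], ω = ẑ
J2: z=[0.0000, 0.0000, 1.0000] o=[-0.4026, -0.5969, 0.3500] → [0.0041, -0.0235, 0.0000, 0.0000, 0.0000, 1.0000]
J3: z=[-0.1736, 0.9848, 0.0000] o=[-0.2943, -0.5778, 0.3500] → [0.1464, 0.0258, 0.1338, -0.1736, 0.9848, 0.0000]
V = J·q̇ = [-0.4982, 0.2521, -0.1211, 0.1572, -0.8913, -1.3940]

-0.4982 0.2521 -0.1211 0.1572 -0.8913 -1.3940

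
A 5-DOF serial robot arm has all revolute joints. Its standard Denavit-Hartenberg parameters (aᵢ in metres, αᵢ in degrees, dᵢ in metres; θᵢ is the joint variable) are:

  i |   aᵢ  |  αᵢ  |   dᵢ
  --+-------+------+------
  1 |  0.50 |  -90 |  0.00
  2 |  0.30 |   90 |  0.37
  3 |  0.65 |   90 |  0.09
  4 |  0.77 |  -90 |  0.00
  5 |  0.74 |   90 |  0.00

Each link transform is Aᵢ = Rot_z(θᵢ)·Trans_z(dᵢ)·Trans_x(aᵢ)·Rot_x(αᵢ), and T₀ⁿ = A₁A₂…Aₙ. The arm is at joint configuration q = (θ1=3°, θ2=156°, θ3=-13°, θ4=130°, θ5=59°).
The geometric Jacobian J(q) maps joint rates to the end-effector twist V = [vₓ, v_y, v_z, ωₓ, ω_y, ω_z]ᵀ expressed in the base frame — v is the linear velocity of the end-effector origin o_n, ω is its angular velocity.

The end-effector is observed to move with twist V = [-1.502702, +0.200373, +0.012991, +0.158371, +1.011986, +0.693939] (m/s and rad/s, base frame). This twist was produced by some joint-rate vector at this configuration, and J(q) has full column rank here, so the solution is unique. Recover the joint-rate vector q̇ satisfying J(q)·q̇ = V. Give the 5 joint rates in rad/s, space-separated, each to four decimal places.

0.2540 0.8590 0.0150 -0.0560 0.5150

o_n = [0.5174, 1.0368, -1.0322]
J₁: ẑ×o_n = [-1.0368, 0.5174, 0.0000], ω = ẑ
J2: z=[-0.0523, 0.9986, 0.0000] o=[0.4993, 0.0262, 0.0000] → [-1.0308, -0.0540, -0.0709, -0.0523, 0.9986, 0.0000]
J3: z=[0.4062, 0.0213, -0.9135] o=[0.2063, 0.3813, -0.1220] → [0.5794, 0.0855, 0.2596, 0.4062, 0.0213, -0.9135]
J4: z=[0.2562, -0.9623, 0.0915] o=[-0.3273, 0.2069, -0.4618] → [0.4729, 0.2234, 1.0254, 0.2562, -0.9623, 0.0915]
J5: z=[0.4108, 0.1941, 0.8908] o=[0.3464, 0.3537, -0.8045] → [-0.6526, 0.2458, 0.2474, 0.4108, 0.1941, 0.8908]
q̇ = J⁺·V = [0.2540, 0.8590, 0.0150, -0.0560, 0.5150]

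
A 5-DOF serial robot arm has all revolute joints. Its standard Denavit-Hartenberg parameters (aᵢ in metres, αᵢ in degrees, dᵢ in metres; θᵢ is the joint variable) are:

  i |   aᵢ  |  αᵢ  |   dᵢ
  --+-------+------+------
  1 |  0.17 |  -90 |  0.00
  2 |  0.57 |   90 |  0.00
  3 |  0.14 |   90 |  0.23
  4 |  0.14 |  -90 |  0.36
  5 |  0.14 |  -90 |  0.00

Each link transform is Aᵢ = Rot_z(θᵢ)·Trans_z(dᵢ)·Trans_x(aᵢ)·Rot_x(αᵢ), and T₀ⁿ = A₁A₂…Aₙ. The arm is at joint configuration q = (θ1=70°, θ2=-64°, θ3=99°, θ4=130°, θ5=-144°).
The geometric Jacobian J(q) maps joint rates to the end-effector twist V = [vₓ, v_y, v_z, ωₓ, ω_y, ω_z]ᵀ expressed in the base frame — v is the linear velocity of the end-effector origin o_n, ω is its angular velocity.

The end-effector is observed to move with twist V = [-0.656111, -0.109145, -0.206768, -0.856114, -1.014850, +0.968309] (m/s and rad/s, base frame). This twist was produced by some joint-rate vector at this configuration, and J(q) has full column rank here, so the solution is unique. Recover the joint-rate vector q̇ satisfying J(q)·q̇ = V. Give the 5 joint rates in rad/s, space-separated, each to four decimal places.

0.6400 -0.1450 0.7320 -0.1540 -0.8280

o_n = [-0.0498, 0.4202, 0.9975]
J₁: ẑ×o_n = [-0.4202, -0.0498, 0.0000], ω = ẑ
J2: z=[-0.9397, 0.3420, 0.0000] o=[0.0581, 0.1597, 0.0000] → [0.3412, 0.9373, -0.2078, -0.9397, 0.3420, 0.0000]
J3: z=[-0.3074, -0.8446, 0.4384] o=[0.1436, 0.3946, 0.5123] → [-0.4210, 0.0644, -0.1712, -0.3074, -0.8446, 0.4384]
J4: z=[0.0011, 0.4604, 0.8877] o=[-0.0603, 0.2386, 0.5935] → [0.0248, 0.0089, -0.0047, 0.0011, 0.4604, 0.8877]
J5: z=[0.9265, 0.3335, -0.1741] o=[-0.0073, 0.2891, 0.9727] → [0.0311, -0.0156, 0.1356, 0.9265, 0.3335, -0.1741]
q̇ = J⁺·V = [0.6400, -0.1450, 0.7320, -0.1540, -0.8280]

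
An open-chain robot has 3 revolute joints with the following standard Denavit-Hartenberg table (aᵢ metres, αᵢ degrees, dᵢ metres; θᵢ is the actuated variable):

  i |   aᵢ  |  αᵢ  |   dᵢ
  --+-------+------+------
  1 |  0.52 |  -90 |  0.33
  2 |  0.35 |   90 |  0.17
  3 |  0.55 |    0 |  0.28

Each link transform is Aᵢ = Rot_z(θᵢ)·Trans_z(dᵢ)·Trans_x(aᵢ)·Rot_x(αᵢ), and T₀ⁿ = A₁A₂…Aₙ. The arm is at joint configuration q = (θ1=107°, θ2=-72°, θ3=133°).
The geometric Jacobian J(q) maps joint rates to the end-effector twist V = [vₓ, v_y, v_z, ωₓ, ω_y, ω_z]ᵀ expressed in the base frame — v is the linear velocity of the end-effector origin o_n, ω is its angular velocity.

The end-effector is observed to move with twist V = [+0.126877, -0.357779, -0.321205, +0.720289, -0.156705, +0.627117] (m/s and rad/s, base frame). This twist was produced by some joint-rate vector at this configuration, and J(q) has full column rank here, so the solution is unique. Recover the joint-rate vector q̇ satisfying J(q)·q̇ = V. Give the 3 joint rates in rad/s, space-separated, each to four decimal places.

o_n = [-0.6191, 0.0679, 0.3927]
J₁: ẑ×o_n = [-0.0679, -0.6191, 0.0000], ω = ẑ
J2: z=[-0.9563, -0.2924, 0.0000] o=[-0.1520, 0.4973, 0.3300] → [-0.0183, 0.0599, 0.2741, -0.9563, -0.2924, 0.0000]
J3: z=[0.2781, -0.9095, 0.3090] o=[-0.3462, 0.5510, 0.6629] → [0.3951, -0.0092, -0.3826, 0.2781, -0.9095, 0.3090]
q̇ = J⁺·V = [0.5100, -0.6430, 0.3790]

0.5100 -0.6430 0.3790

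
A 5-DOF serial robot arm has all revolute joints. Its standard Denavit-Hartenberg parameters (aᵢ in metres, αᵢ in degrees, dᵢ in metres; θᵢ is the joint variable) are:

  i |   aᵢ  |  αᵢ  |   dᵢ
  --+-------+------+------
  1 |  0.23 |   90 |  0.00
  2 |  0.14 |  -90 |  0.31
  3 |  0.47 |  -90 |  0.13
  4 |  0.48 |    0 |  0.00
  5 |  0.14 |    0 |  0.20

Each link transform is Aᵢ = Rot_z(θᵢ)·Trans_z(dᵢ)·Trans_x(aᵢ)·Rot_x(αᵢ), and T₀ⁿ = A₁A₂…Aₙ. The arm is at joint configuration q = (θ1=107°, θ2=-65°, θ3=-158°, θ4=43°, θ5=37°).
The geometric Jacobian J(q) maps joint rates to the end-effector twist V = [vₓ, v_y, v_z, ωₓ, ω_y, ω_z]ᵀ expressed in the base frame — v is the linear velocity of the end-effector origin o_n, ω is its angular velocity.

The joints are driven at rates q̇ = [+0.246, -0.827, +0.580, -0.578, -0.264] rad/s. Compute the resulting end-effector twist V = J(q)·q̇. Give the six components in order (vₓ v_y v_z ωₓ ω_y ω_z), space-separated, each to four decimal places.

o_n = [0.8685, -0.0631, 0.3739]
J₁: ẑ×o_n = [0.0631, 0.8685, -0.0000], ω = ẑ
J2: z=[0.9563, 0.2924, 0.0000] o=[-0.0672, 0.2200, 0.0000] → [0.1093, -0.3576, -0.5442, 0.9563, 0.2924, 0.0000]
J3: z=[-0.2650, 0.8667, 0.4226] o=[0.2119, 0.3672, -0.1269] → [0.6159, 0.4102, -0.4551, -0.2650, 0.8667, 0.4226]
J4: z=[0.8404, 0.4225, -0.3395] o=[0.3997, 0.3552, 0.3230] → [-0.1205, -0.2019, -0.5496, 0.8404, 0.4225, -0.3395]
J5: z=[0.8404, 0.4225, -0.3395] o=[0.6524, -0.0216, 0.4796] → [-0.0587, 0.0155, -0.1261, 0.8404, 0.4225, -0.3395]
V = J·q̇ = [0.3675, 0.8599, 0.5371, -1.6522, -0.0948, 0.7770]

0.3675 0.8599 0.5371 -1.6522 -0.0948 0.7770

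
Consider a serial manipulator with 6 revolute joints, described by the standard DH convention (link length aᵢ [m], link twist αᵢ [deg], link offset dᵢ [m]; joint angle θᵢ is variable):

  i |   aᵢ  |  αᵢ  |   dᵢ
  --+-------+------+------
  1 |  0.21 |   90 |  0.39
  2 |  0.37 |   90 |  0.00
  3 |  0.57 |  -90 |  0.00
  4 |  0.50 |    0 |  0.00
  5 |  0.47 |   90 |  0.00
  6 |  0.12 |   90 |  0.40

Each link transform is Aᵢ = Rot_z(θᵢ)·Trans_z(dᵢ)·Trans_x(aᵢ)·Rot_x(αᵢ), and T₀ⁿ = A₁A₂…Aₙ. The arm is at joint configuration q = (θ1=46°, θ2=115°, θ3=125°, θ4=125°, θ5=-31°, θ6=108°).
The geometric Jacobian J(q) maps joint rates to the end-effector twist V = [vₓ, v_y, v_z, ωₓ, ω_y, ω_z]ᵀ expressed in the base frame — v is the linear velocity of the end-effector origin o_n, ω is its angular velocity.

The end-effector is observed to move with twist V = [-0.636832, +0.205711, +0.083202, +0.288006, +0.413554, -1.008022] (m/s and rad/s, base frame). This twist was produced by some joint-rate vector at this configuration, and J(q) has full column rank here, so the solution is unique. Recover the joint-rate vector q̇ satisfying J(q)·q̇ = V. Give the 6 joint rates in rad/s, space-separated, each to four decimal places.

o_n = [-0.0357, -0.7116, -0.0657]
J₁: ẑ×o_n = [0.7116, -0.0357, 0.0000], ω = ẑ
J2: z=[0.7193, -0.6947, 0.0000] o=[0.1459, 0.1511, 0.3900] → [0.3166, 0.3278, -0.7467, 0.7193, -0.6947, 0.0000]
J3: z=[0.6296, 0.6519, 0.4226] o=[0.0373, 0.0386, 0.7253] → [-0.1987, 0.4672, -0.4247, 0.6296, 0.6519, 0.4226]
J4: z=[-0.1721, 0.6475, -0.7424] o=[0.4691, -0.1864, 0.4290] → [-0.7103, 0.2896, 0.4172, -0.1721, 0.6475, -0.7424]
J5: z=[-0.1721, 0.6475, -0.7424] o=[-0.0060, -0.3402, 0.4050] → [-0.5805, -0.0590, 0.0831, -0.1721, 0.6475, -0.7424]
J6: z=[0.7119, -0.4392, -0.5481] o=[-0.3261, -0.6329, 0.2239] → [0.0841, 0.0471, 0.0715, 0.7119, -0.4392, -0.5481]
q̇ = J⁺·V = [-0.1180, 0.1570, 0.1020, 0.4050, 0.5640, 0.3900]

-0.1180 0.1570 0.1020 0.4050 0.5640 0.3900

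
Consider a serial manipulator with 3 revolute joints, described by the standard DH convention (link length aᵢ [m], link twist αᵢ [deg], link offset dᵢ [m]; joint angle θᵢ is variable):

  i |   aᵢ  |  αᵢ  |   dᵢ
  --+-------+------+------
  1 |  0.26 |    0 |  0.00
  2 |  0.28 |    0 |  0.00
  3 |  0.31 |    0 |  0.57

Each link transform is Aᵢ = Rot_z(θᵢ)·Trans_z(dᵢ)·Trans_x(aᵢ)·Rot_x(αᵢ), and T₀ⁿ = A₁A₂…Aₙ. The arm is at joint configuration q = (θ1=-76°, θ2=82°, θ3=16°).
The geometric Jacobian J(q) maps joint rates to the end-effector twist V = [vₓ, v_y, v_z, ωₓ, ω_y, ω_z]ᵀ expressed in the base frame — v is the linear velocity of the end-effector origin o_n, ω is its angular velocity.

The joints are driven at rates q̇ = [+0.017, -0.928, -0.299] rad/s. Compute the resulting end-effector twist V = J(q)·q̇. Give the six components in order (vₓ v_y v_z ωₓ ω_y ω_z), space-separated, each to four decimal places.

o_n = [0.6288, -0.1069, 0.5700]
J₁: ẑ×o_n = [0.1069, 0.6288, -0.0000], ω = ẑ
J2: z=[0.0000, 0.0000, 1.0000] o=[0.0629, -0.2523, 0.0000] → [-0.1454, 0.5659, 0.0000, 0.0000, 0.0000, 1.0000]
J3: z=[0.0000, 0.0000, 1.0000] o=[0.3414, -0.2230, 0.0000] → [-0.1161, 0.2874, 0.0000, 0.0000, 0.0000, 1.0000]
V = J·q̇ = [0.1715, -0.6004, 0.0000, 0.0000, 0.0000, -1.2100]

0.1715 -0.6004 0.0000 0.0000 0.0000 -1.2100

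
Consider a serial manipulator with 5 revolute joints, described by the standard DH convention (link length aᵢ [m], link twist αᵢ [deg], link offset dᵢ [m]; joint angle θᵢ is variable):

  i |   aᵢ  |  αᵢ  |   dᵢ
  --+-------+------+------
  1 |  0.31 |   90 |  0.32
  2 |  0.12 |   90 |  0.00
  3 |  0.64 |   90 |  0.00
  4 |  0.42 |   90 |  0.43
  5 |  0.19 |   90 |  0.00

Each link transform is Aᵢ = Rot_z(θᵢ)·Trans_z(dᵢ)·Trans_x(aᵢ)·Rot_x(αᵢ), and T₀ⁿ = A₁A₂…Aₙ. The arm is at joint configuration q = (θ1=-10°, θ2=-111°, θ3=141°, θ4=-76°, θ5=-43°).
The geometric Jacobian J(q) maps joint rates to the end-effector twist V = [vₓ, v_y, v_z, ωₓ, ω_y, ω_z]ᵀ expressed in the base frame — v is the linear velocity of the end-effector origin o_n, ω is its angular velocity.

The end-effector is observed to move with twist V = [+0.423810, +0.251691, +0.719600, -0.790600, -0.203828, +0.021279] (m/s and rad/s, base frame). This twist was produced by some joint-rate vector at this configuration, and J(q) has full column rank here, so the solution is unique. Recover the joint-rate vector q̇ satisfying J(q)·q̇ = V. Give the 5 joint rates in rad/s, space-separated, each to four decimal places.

o_n = [0.7822, -0.8704, 0.3996]
J₁: ẑ×o_n = [0.8704, 0.7822, -0.0000], ω = ẑ
J2: z=[-0.1736, -0.9848, 0.0000] o=[0.3053, -0.0538, 0.3200] → [-0.0783, 0.0138, 0.6115, -0.1736, -0.9848, 0.0000]
J3: z=[-0.9194, 0.1621, 0.3584] o=[0.2629, -0.0464, 0.2080] → [0.3264, 0.3622, 0.6734, -0.9194, 0.1621, 0.3584]
J4: z=[-0.3571, -0.7262, -0.5875] o=[0.3685, -0.4740, 0.6723] → [-0.0348, -0.3404, 0.4420, -0.3571, -0.7262, -0.5875]
J5: z=[0.0623, 0.6091, -0.7907] o=[0.6064, -0.9202, 0.3473] → [0.0712, -0.1422, -0.1040, 0.0623, 0.6091, -0.7907]
q̇ = J⁺·V = [0.2430, 0.1590, 0.6780, 0.4370, 0.2630]

0.2430 0.1590 0.6780 0.4370 0.2630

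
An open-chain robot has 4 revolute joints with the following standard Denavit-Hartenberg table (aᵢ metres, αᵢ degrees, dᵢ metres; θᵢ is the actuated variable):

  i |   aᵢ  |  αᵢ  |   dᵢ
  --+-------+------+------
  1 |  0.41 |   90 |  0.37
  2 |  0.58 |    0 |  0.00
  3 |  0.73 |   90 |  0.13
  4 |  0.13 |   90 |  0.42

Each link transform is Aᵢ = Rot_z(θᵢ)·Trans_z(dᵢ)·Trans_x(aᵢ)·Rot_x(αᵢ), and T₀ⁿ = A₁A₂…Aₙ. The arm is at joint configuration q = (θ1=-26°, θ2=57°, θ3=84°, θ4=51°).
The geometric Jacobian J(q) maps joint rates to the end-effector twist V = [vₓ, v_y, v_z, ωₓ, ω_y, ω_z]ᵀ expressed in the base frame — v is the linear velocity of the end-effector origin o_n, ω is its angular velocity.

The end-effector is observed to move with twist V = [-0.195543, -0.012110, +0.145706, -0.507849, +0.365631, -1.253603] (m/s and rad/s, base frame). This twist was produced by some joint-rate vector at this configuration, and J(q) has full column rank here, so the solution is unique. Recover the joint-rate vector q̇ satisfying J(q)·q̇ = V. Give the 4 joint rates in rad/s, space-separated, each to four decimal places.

-0.4920 0.1410 -0.2470 -0.9800

o_n = [0.2217, -0.3652, 1.6937]
J₁: ẑ×o_n = [0.3652, 0.2217, -0.0000], ω = ẑ
J2: z=[-0.4384, -0.8988, 0.0000] o=[0.3685, -0.1797, 0.3700] → [-1.1898, 0.5803, -0.0507, -0.4384, -0.8988, 0.0000]
J3: z=[-0.4384, -0.8988, 0.0000] o=[0.6524, -0.3182, 0.8564] → [-0.7526, 0.3670, -0.3666, -0.4384, -0.8988, 0.0000]
J4: z=[0.5656, -0.2759, 0.7771] o=[0.0855, -0.1864, 1.3158] → [0.0347, -0.1080, -0.0636, 0.5656, -0.2759, 0.7771]
q̇ = J⁺·V = [-0.4920, 0.1410, -0.2470, -0.9800]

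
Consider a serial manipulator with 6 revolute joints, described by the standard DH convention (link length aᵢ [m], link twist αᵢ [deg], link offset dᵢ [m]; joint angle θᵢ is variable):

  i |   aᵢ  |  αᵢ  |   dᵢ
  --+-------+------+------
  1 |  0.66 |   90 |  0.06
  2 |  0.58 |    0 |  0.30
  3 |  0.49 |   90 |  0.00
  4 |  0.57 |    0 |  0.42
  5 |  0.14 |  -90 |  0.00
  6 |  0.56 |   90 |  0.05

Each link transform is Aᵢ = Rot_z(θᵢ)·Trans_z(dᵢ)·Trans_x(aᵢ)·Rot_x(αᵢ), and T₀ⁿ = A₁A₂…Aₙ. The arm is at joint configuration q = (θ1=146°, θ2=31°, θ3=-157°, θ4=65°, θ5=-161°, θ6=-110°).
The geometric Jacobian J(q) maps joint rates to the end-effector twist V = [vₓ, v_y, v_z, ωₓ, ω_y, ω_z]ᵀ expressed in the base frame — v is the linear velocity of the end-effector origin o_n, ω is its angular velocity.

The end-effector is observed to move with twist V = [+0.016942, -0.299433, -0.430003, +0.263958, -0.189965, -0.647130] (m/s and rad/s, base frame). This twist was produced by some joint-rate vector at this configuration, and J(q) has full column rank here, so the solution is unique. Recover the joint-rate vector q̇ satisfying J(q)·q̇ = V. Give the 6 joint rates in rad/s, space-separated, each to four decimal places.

-0.4260 -0.8460 0.8750 -0.0890 0.2220 0.3720

o_n = [0.5407, 0.6758, 0.2790]
J₁: ẑ×o_n = [-0.6758, 0.5407, 0.0000], ω = ẑ
J2: z=[0.5592, 0.8290, 0.0000] o=[-0.5472, 0.3691, 0.0600] → [0.1816, -0.1225, -0.7304, 0.5592, 0.8290, 0.0000]
J3: z=[0.5592, 0.8290, 0.0000] o=[-0.7916, 0.8958, 0.3587] → [-0.0661, 0.0446, -1.2275, 0.5592, 0.8290, 0.0000]
J4: z=[0.6707, -0.4524, 0.5878] o=[-0.5528, 0.7347, -0.0377] → [-0.1086, 0.4303, 0.4552, 0.6707, -0.4524, 0.5878]
J5: z=[0.6707, -0.4524, 0.5878] o=[0.1352, 0.8938, 0.0143] → [0.0084, 0.0608, 0.0372, 0.6707, -0.4524, 0.5878]
J6: z=[0.4262, -0.4135, -0.8046] o=[0.0502, 0.7832, 0.0261] → [-0.1910, -0.5024, 0.1571, 0.4262, -0.4135, -0.8046]
q̇ = J⁺·V = [-0.4260, -0.8460, 0.8750, -0.0890, 0.2220, 0.3720]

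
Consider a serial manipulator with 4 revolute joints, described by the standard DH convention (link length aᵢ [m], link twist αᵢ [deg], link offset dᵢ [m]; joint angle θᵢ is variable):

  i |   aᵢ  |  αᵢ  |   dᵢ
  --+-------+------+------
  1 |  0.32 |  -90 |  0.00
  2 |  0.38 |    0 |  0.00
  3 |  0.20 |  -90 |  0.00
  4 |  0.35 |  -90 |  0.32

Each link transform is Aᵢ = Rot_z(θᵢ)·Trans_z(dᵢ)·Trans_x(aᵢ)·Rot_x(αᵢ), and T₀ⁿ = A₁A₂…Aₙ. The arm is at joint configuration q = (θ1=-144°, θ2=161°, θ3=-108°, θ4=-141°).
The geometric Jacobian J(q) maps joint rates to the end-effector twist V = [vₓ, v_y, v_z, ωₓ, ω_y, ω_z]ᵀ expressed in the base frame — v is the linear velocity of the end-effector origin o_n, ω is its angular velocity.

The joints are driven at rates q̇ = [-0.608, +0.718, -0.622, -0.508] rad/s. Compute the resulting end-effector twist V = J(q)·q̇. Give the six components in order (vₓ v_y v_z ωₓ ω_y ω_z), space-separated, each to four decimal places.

o_n = [0.4031, 0.0206, -0.2588]
J₁: ẑ×o_n = [-0.0206, 0.4031, 0.0000], ω = ẑ
J2: z=[0.5878, -0.8090, 0.0000] o=[-0.2589, -0.1881, 0.0000] → [0.2094, 0.1521, 0.6582, 0.5878, -0.8090, 0.0000]
J3: z=[0.5878, -0.8090, 0.0000] o=[0.0318, 0.0231, -0.1237] → [0.1093, 0.0794, 0.2989, 0.5878, -0.8090, 0.0000]
J4: z=[0.6461, 0.4694, -0.6018] o=[-0.0656, -0.0476, -0.2834] → [0.0526, -0.2980, -0.1759, 0.6461, 0.4694, -0.6018]
V = J·q̇ = [0.0681, -0.0339, 0.3760, -0.2718, -0.3161, -0.3023]

0.0681 -0.0339 0.3760 -0.2718 -0.3161 -0.3023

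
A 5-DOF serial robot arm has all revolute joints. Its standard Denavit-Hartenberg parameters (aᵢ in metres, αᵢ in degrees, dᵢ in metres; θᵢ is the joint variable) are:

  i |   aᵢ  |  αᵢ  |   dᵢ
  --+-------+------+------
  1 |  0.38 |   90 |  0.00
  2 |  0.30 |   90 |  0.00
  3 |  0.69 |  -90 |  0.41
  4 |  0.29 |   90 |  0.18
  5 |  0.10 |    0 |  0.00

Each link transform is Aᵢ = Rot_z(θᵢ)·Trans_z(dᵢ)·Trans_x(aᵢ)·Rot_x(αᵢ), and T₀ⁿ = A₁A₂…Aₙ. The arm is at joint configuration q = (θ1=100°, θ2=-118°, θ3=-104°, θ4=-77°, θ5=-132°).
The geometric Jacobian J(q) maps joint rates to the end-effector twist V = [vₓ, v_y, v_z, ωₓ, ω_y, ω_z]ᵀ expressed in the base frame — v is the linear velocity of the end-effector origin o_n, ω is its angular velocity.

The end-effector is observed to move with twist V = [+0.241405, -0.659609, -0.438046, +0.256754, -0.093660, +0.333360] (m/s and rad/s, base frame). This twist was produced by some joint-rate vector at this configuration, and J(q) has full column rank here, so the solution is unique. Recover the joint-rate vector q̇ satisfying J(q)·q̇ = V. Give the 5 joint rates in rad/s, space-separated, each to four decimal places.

o_n = [-0.6840, -0.4038, 0.0972]
J₁: ẑ×o_n = [0.4038, -0.6840, 0.0000], ω = ẑ
J2: z=[0.9848, 0.1736, 0.0000] o=[-0.0660, 0.3742, 0.0000] → [0.0169, -0.0957, -0.6589, 0.9848, 0.1736, 0.0000]
J3: z=[0.1533, -0.8695, 0.4695] o=[-0.0415, 0.2355, -0.2649] → [-0.0147, -0.3572, -0.6567, 0.1533, -0.8695, 0.4695]
J4: z=[-0.1591, -0.4906, -0.8567] o=[-0.6516, -0.1601, 0.0750] → [-0.2197, 0.0313, 0.0229, -0.1591, -0.4906, -0.8567]
J5: z=[0.9848, -0.1404, -0.1025] o=[-0.7006, -0.4978, 0.0674] → [0.0054, -0.0311, 0.0949, 0.9848, -0.1404, -0.1025]
q̇ = J⁺·V = [0.9600, 0.7360, -0.0960, 0.7200, -0.3440]

0.9600 0.7360 -0.0960 0.7200 -0.3440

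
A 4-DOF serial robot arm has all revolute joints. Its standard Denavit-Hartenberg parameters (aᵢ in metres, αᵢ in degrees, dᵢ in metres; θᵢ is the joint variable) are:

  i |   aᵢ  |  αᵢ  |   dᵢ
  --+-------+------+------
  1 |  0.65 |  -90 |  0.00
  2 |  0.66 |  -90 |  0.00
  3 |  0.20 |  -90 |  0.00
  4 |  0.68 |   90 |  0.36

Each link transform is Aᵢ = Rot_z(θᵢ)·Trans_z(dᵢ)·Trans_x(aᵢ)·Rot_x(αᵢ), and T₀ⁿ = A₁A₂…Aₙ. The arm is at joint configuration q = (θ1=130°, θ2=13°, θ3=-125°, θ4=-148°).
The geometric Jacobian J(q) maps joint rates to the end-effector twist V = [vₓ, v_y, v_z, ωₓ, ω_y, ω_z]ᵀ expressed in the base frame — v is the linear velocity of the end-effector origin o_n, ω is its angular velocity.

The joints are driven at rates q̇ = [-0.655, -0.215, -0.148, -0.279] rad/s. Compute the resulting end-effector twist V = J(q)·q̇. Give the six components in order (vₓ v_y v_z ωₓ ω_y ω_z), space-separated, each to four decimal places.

0.7523 0.8563 0.3683 0.4090 0.0960 -0.4594

o_n = [-1.0209, 1.3754, -0.6145]
J₁: ẑ×o_n = [-1.3754, -1.0209, 0.0000], ω = ẑ
J2: z=[-0.7660, -0.6428, 0.0000] o=[-0.4178, 0.4979, 0.0000] → [0.3950, -0.4707, -1.0599, -0.7660, -0.6428, 0.0000]
J3: z=[0.1446, -0.1723, -0.9744] o=[-0.8312, 0.9906, -0.1485] → [0.4553, 0.2522, 0.0230, 0.1446, -0.1723, -0.9744]
J4: z=[-0.9524, 0.2427, -0.1843] o=[-0.8848, 0.7996, -0.1227] → [-0.0133, -0.4434, -0.5154, -0.9524, 0.2427, -0.1843]
V = J·q̇ = [0.7523, 0.8563, 0.3683, 0.4090, 0.0960, -0.4594]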